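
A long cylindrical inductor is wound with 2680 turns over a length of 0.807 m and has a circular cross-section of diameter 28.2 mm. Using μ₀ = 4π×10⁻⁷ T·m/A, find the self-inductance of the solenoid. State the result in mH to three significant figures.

A = π(d/2)² = π(1.410×10^-2 m)² = 6.246×10^-4 m².
For a long solenoid, L = μ₀N²A/ℓ.
L = (4π×10⁻⁷)(2680)²(6.246×10^-4)/(0.807 m) = 6.985×10^-3 H.

L ≈ 6.99 mH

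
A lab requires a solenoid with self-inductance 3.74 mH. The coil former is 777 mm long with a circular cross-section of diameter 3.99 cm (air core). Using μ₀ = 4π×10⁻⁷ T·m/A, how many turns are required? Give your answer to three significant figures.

N ≈ 1360 turns

A = π(d/2)² = π(1.995×10^-2 m)² = 1.250×10^-3 m².
From L = μ₀N²A/ℓ, N = √(Lℓ / (μ₀A)).
N = √[(3.740×10^-3)(0.777) / ((4π×10⁻⁷)×1.250×10^-3)] = √(1.849×10^6) ≈ 1360.0.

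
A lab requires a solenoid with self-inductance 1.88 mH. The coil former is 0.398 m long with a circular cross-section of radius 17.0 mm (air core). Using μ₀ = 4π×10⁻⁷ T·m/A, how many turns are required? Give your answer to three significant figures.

A = πr² = π(1.700×10^-2 m)² = 9.079×10^-4 m².
From L = μ₀N²A/ℓ, N = √(Lℓ / (μ₀A)).
N = √[(1.880×10^-3)(0.398) / ((4π×10⁻⁷)×9.079×10^-4)] = √(6.558×10^5) ≈ 809.8.

N ≈ 810 turns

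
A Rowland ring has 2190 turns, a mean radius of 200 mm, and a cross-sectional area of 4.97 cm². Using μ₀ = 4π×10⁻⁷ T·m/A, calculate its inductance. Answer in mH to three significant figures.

L ≈ 2.38 mH

For a thin toroid, L = μ₀N²A/(2πR).
L = (4π×10⁻⁷)(2190)²(4.970×10^-4) / (2π×0.2 m) = 2.384×10^-3 H.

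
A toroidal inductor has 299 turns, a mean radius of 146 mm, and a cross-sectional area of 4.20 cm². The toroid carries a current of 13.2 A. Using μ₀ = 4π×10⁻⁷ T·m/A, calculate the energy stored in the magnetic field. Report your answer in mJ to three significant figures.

L = μ₀N²A/(2πR) = (4π×10⁻⁷)(299)²(4.200×10^-4)/(2π×0.146) = 5.144×10^-5 H.
U = ½LI² = ½(5.144×10^-5)(13.2)² = 4.481×10^-3 J.

U ≈ 4.48 mJ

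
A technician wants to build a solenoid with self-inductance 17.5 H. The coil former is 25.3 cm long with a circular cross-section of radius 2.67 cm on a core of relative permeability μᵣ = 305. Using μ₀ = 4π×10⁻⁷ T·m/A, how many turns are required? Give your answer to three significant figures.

N ≈ 2270 turns

A = πr² = π(2.670×10^-2 m)² = 2.240×10^-3 m².
From L = μ₀μᵣN²A/ℓ, N = √(Lℓ / (μ₀μᵣA)).
N = √[(17.5)(0.253) / ((4π×10⁻⁷)(305)×2.240×10^-3)] = √(5.158×10^6) ≈ 2271.1.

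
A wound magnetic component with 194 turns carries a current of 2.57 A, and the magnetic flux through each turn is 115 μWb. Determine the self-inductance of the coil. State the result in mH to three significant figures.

Self-inductance is defined by L = NΦ_B/I (flux linkage over current).
L = (194)(1.150×10^-4 Wb)/(2.57 A) = 8.681×10^-3 H.

L ≈ 8.68 mH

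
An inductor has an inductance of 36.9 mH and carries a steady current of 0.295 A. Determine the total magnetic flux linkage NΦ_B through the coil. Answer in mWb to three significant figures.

NΦ_B ≈ 10.9 mWb

From L = NΦ_B/I, the flux linkage is NΦ_B = LI.
NΦ_B = (3.690×10^-2 H)(0.295 A) = 1.089×10^-2 Wb.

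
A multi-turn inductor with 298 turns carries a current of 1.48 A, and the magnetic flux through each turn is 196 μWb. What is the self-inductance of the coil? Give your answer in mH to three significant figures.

L ≈ 39.5 mH

Self-inductance is defined by L = NΦ_B/I (flux linkage over current).
L = (298)(1.960×10^-4 Wb)/(1.48 A) = 3.946×10^-2 H.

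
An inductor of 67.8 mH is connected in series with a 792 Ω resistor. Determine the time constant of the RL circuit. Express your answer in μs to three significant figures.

τ ≈ 85.6 μs

τ = L/R = (6.780×10^-2 H)/(792 Ω) = 8.561×10^-5 s.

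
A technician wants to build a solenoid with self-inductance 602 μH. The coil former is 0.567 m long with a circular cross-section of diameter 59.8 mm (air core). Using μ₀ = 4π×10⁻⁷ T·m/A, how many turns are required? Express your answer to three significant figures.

N ≈ 311 turns

A = π(d/2)² = π(2.990×10^-2 m)² = 2.809×10^-3 m².
From L = μ₀N²A/ℓ, N = √(Lℓ / (μ₀A)).
N = √[(6.020×10^-4)(0.567) / ((4π×10⁻⁷)×2.809×10^-3)] = √(9.671×10^4) ≈ 311.0.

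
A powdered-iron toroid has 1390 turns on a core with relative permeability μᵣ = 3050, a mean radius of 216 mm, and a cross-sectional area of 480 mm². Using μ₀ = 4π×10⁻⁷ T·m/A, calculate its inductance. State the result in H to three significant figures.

L ≈ 2.62 H

For a thin toroid, L = μ₀μᵣN²A/(2πR).
L = (4π×10⁻⁷)(3050)(1390)²(4.800×10^-4) / (2π×0.216 m) = 2.619 H.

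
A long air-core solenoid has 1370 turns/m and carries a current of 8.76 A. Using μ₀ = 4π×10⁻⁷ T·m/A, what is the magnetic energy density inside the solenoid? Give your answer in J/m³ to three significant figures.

B = μ₀nI = (4π×10⁻⁷)(1.370×10^3)(8.76) = 1.508×10^-2 T.
u = B²/(2μ₀) = (1.508×10^-2)²/(2×4π×10⁻⁷) = 90.5 J/m³.

u ≈ 90.5 J/m³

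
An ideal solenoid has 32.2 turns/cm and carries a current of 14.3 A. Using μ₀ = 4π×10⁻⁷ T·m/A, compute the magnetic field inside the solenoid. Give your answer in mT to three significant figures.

Inside a long solenoid, B = μ₀nI.
B = (4π×10⁻⁷)(3.220×10^3 m⁻¹)(14.3 A) = 5.786×10^-2 T.

B ≈ 57.9 mT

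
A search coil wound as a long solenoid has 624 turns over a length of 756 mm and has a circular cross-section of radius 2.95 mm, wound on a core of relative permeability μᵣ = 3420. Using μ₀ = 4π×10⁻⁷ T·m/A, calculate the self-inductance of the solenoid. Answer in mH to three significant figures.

A = πr² = π(2.950×10^-3 m)² = 2.734×10^-5 m².
For a long solenoid, L = μ₀μᵣN²A/ℓ.
L = (4π×10⁻⁷)(3420)(624)²(2.734×10^-5)/(0.756 m) = 6.052×10^-2 H.

L ≈ 60.5 mH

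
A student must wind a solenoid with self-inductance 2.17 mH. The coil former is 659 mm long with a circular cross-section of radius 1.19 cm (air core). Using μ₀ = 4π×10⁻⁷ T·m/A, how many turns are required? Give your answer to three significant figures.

N ≈ 1600 turns

A = πr² = π(1.190×10^-2 m)² = 4.449×10^-4 m².
From L = μ₀N²A/ℓ, N = √(Lℓ / (μ₀A)).
N = √[(2.170×10^-3)(0.659) / ((4π×10⁻⁷)×4.449×10^-4)] = √(2.558×10^6) ≈ 1599.4.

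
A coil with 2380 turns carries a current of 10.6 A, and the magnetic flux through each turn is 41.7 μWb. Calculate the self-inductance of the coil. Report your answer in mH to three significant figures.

L ≈ 9.36 mH

Self-inductance is defined by L = NΦ_B/I (flux linkage over current).
L = (2380)(4.170×10^-5 Wb)/(10.6 A) = 9.363×10^-3 H.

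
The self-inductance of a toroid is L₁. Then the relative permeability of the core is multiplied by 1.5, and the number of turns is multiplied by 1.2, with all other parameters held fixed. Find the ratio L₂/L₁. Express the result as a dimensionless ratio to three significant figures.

L₂/L₁ = 2.16

For a toroid, L ∝ μᵣN²A/R.
L₂/L₁ = (1.5) × (1.2)^2 = 2.16.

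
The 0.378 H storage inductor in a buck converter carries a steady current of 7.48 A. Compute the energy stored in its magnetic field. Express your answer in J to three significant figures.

U ≈ 10.6 J

Stored magnetic energy: U = ½LI².
U = ½(0.378 H)(7.48 A)² = 10.57 J.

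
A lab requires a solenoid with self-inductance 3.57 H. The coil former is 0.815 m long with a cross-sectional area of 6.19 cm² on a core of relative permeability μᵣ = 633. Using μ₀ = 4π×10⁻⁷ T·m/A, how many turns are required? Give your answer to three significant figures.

N ≈ 2430 turns

A = 6.19 cm² = 6.190×10^-4 m².
From L = μ₀μᵣN²A/ℓ, N = √(Lℓ / (μ₀μᵣA)).
N = √[(3.57)(0.815) / ((4π×10⁻⁷)(633)×6.190×10^-4)] = √(5.909×10^6) ≈ 2430.9.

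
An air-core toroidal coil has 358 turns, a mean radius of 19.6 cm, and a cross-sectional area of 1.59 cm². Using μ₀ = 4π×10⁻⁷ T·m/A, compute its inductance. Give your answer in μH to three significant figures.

L ≈ 20.8 μH

For a thin toroid, L = μ₀N²A/(2πR).
L = (4π×10⁻⁷)(358)²(1.590×10^-4) / (2π×0.196 m) = 2.079×10^-5 H.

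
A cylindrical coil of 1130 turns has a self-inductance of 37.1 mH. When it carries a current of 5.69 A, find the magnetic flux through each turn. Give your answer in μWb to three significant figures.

From L = NΦ_B/I, the flux per turn is Φ_B = LI/N.
Φ_B = (3.710×10^-2 H)(5.69 A)/1130 = 1.868×10^-4 Wb.

Φ_B ≈ 187 μWb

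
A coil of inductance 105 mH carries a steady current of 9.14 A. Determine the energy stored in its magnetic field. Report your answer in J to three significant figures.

Stored magnetic energy: U = ½LI².
U = ½(0.105 H)(9.14 A)² = 4.386 J.

U ≈ 4.39 J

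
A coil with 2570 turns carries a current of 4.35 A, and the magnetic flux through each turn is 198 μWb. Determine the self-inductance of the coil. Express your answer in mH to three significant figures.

L ≈ 117 mH

Self-inductance is defined by L = NΦ_B/I (flux linkage over current).
L = (2570)(1.980×10^-4 Wb)/(4.35 A) = 0.117 H.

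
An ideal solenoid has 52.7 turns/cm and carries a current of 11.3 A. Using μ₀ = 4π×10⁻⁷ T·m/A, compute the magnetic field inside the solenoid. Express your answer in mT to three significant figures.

B ≈ 74.8 mT

Inside a long solenoid, B = μ₀nI.
B = (4π×10⁻⁷)(5.270×10^3 m⁻¹)(11.3 A) = 7.483×10^-2 T.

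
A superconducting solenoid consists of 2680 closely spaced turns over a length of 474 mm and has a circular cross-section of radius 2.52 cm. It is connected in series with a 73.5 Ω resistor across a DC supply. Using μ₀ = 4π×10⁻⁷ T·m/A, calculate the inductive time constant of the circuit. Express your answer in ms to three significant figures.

τ ≈ 0.517 ms

A = πr² = π(2.520×10^-2 m)² = 1.995×10^-3 m².
L = μ₀N²A/ℓ = (4π×10⁻⁷)(2680)²(1.995×10^-3)/(0.474) = 3.799×10^-2 H.
τ = L/R = (3.799×10^-2)/(73.5) = 5.169×10^-4 s.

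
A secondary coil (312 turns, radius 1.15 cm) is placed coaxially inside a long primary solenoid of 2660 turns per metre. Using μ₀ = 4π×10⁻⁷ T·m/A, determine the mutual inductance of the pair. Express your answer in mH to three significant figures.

The outer solenoid produces a uniform field B₁ = μ₀n₁I₁ across the inner coil,
so the flux linkage is N₂Φ = N₂B₁A₂ = μ₀n₁N₂A₂·I₁, giving M = μ₀n₁N₂A₂.
A₂ = πr² = π(1.150×10^-2 m)² = 4.1548×10^-4 m².
M = (4π×10⁻⁷)(2660)(312)(4.1548×10^-4) = 4.333×10^-4 H.

M ≈ 0.433 mH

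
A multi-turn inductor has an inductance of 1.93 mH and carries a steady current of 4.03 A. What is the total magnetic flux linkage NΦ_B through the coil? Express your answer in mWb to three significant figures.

NΦ_B ≈ 7.78 mWb

From L = NΦ_B/I, the flux linkage is NΦ_B = LI.
NΦ_B = (1.930×10^-3 H)(4.03 A) = 7.778×10^-3 Wb.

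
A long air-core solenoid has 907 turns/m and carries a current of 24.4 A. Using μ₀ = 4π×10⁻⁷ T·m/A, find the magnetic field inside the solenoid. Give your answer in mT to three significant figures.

Inside a long solenoid, B = μ₀nI.
B = (4π×10⁻⁷)(907 m⁻¹)(24.4 A) = 2.781×10^-2 T.

B ≈ 27.8 mT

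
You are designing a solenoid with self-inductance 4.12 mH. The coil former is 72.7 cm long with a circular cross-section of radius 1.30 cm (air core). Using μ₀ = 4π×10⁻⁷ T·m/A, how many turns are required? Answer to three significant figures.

N ≈ 2120 turns

A = πr² = π(1.300×10^-2 m)² = 5.309×10^-4 m².
From L = μ₀N²A/ℓ, N = √(Lℓ / (μ₀A)).
N = √[(4.120×10^-3)(0.727) / ((4π×10⁻⁷)×5.309×10^-4)] = √(4.489×10^6) ≈ 2118.8.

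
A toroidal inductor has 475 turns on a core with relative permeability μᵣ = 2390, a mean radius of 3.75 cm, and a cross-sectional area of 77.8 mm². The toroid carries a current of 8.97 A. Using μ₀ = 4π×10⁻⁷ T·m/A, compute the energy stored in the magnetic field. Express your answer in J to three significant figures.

L = μ₀μᵣN²A/(2πR) = (4π×10⁻⁷)(2390)(475)²(7.780×10^-5)/(2π×3.750×10^-2) = 0.2238 H.
U = ½LI² = ½(0.2238)(8.97)² = 9.002 J.

U ≈ 9.00 J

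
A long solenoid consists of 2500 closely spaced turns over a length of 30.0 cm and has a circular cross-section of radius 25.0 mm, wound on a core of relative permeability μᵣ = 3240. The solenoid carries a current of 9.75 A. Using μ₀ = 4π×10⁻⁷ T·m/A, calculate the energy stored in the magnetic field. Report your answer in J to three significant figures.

A = πr² = π(2.500×10^-2 m)² = 1.963×10^-3 m².
L = μ₀μᵣN²A/ℓ = (4π×10⁻⁷)(3240)(2500)²(1.963×10^-3)/(0.3) = 166.5 H.
U = ½LI² = ½(166.5)(9.75)² = 7.916×10^3 J.

U ≈ 7920 J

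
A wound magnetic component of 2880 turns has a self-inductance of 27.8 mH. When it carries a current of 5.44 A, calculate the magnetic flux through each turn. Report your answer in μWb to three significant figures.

Φ_B ≈ 52.5 μWb

From L = NΦ_B/I, the flux per turn is Φ_B = LI/N.
Φ_B = (2.780×10^-2 H)(5.44 A)/2880 = 5.251×10^-5 Wb.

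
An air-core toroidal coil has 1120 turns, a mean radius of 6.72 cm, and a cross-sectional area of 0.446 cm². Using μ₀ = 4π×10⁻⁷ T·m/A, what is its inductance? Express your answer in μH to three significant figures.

L ≈ 167 μH

For a thin toroid, L = μ₀N²A/(2πR).
L = (4π×10⁻⁷)(1120)²(4.460×10^-5) / (2π×6.720×10^-2 m) = 1.665×10^-4 H.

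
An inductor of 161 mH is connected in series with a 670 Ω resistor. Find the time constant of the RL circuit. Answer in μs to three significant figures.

τ ≈ 240 μs

τ = L/R = (0.161 H)/(670 Ω) = 2.403×10^-4 s.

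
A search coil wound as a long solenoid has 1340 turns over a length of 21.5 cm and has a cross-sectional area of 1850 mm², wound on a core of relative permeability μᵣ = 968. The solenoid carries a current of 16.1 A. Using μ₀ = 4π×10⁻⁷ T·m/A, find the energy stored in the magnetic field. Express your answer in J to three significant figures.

U ≈ 2440 J

A = 1850 mm² = 1.850×10^-3 m².
L = μ₀μᵣN²A/ℓ = (4π×10⁻⁷)(968)(1340)²(1.850×10^-3)/(0.215) = 18.79 H.
U = ½LI² = ½(18.79)(16.1)² = 2.436×10^3 J.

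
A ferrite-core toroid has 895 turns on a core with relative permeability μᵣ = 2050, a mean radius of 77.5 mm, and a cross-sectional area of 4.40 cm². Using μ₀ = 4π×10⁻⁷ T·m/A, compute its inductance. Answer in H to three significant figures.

For a thin toroid, L = μ₀μᵣN²A/(2πR).
L = (4π×10⁻⁷)(2050)(895)²(4.400×10^-4) / (2π×7.750×10^-2 m) = 1.8646 H.

L ≈ 1.86 H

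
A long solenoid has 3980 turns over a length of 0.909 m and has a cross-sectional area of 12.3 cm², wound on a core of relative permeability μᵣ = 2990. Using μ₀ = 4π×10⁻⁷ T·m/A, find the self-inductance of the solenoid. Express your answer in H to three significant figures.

A = 12.3 cm² = 1.230×10^-3 m².
For a long solenoid, L = μ₀μᵣN²A/ℓ.
L = (4π×10⁻⁷)(2990)(3980)²(1.230×10^-3)/(0.909 m) = 80.54 H.

L ≈ 80.5 H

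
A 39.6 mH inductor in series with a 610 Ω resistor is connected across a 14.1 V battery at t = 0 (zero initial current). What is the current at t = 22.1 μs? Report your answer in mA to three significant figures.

τ = L/R = 3.960×10^-2/610 = 6.492×10^-5 s; final current I_∞ = ε/R = 14.1/610 = 2.311×10^-2 A.
I(t) = I_∞(1 − e^(−t/τ)) with t/τ = 0.340.
I = (2.311×10^-2)(1 − e^(−0.340)) = 6.669×10^-3 A.

I ≈ 6.67 mA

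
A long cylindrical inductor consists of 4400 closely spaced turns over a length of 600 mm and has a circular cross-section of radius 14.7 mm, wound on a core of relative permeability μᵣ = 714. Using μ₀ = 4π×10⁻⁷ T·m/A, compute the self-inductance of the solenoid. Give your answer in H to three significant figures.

L ≈ 19.7 H

A = πr² = π(1.470×10^-2 m)² = 6.789×10^-4 m².
For a long solenoid, L = μ₀μᵣN²A/ℓ.
L = (4π×10⁻⁷)(714)(4400)²(6.789×10^-4)/(0.6 m) = 19.65 H.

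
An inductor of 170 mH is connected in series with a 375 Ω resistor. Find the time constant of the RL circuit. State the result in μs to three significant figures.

τ = L/R = (0.17 H)/(375 Ω) = 4.533×10^-4 s.

τ ≈ 453 μs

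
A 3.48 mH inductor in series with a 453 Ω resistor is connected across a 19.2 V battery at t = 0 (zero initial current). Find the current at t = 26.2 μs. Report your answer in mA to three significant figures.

τ = L/R = 3.480×10^-3/453 = 7.682×10^-6 s; final current I_∞ = ε/R = 19.2/453 = 4.238×10^-2 A.
I(t) = I_∞(1 − e^(−t/τ)) with t/τ = 3.411.
I = (4.238×10^-2)(1 − e^(−3.411)) = 4.098×10^-2 A.

I ≈ 41.0 mA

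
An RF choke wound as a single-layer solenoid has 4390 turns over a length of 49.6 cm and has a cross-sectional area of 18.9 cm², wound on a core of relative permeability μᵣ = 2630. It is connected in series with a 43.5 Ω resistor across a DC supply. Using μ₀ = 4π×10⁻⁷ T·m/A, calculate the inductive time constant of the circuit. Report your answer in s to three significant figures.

A = 18.9 cm² = 1.890×10^-3 m².
L = μ₀μᵣN²A/ℓ = (4π×10⁻⁷)(2630)(4390)²(1.890×10^-3)/(0.496) = 242.7 H.
τ = L/R = (242.7)/(43.5) = 5.579 s.

τ ≈ 5.58 s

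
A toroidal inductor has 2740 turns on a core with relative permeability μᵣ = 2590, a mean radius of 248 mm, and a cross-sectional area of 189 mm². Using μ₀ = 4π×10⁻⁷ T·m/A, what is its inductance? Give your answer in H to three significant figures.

For a thin toroid, L = μ₀μᵣN²A/(2πR).
L = (4π×10⁻⁷)(2590)(2740)²(1.890×10^-4) / (2π×0.248 m) = 2.964 H.

L ≈ 2.96 H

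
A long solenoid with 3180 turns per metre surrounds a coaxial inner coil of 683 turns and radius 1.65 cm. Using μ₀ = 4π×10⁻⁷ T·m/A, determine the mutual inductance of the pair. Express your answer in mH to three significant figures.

The outer solenoid produces a uniform field B₁ = μ₀n₁I₁ across the inner coil,
so the flux linkage is N₂Φ = N₂B₁A₂ = μ₀n₁N₂A₂·I₁, giving M = μ₀n₁N₂A₂.
A₂ = πr² = π(1.650×10^-2 m)² = 8.553×10^-4 m².
M = (4π×10⁻⁷)(3180)(683)(8.553×10^-4) = 2.334×10^-3 H.

M ≈ 2.33 mH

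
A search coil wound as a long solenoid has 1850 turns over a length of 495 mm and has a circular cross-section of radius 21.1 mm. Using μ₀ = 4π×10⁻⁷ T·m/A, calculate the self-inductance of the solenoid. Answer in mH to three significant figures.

L ≈ 12.2 mH

A = πr² = π(2.110×10^-2 m)² = 1.399×10^-3 m².
For a long solenoid, L = μ₀N²A/ℓ.
L = (4π×10⁻⁷)(1850)²(1.399×10^-3)/(0.495 m) = 1.215×10^-2 H.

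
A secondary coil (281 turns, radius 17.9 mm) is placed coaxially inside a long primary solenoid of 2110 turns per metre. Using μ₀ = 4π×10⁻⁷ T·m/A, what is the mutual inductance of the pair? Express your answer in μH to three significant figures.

The outer solenoid produces a uniform field B₁ = μ₀n₁I₁ across the inner coil,
so the flux linkage is N₂Φ = N₂B₁A₂ = μ₀n₁N₂A₂·I₁, giving M = μ₀n₁N₂A₂.
A₂ = πr² = π(1.790×10^-2 m)² = 1.007×10^-3 m².
M = (4π×10⁻⁷)(2110)(281)(1.007×10^-3) = 7.500×10^-4 H.

M ≈ 750 μH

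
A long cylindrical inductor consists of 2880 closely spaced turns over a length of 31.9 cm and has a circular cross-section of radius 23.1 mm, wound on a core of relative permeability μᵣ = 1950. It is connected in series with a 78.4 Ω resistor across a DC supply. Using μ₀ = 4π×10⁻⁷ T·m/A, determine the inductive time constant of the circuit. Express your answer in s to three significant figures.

A = πr² = π(2.310×10^-2 m)² = 1.676×10^-3 m².
L = μ₀μᵣN²A/ℓ = (4π×10⁻⁷)(1950)(2880)²(1.676×10^-3)/(0.319) = 106.8 H.
τ = L/R = (106.8)/(78.4) = 1.362 s.

τ ≈ 1.36 s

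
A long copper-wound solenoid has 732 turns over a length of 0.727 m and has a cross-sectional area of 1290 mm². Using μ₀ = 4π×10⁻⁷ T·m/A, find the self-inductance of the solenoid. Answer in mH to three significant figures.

A = 1290 mm² = 1.290×10^-3 m².
For a long solenoid, L = μ₀N²A/ℓ.
L = (4π×10⁻⁷)(732)²(1.290×10^-3)/(0.727 m) = 1.1948×10^-3 H.

L ≈ 1.19 mH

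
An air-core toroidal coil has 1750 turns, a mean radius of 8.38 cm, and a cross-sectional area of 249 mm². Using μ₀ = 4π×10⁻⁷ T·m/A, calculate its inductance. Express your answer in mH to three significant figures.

L ≈ 1.82 mH

For a thin toroid, L = μ₀N²A/(2πR).
L = (4π×10⁻⁷)(1750)²(2.490×10^-4) / (2π×8.380×10^-2 m) = 1.820×10^-3 H.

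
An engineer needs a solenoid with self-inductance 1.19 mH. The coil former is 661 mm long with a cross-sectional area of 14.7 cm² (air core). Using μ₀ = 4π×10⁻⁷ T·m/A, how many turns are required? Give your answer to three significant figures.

N ≈ 653 turns

A = 14.7 cm² = 1.470×10^-3 m².
From L = μ₀N²A/ℓ, N = √(Lℓ / (μ₀A)).
N = √[(1.190×10^-3)(0.661) / ((4π×10⁻⁷)×1.470×10^-3)] = √(4.258×10^5) ≈ 652.5.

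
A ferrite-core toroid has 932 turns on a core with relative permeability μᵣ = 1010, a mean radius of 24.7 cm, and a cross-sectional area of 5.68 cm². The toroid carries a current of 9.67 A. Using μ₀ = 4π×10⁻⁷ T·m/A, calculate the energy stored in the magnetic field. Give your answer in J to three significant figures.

L = μ₀μᵣN²A/(2πR) = (4π×10⁻⁷)(1010)(932)²(5.680×10^-4)/(2π×0.247) = 0.40349 H.
U = ½LI² = ½(0.40349)(9.67)² = 18.87 J.

U ≈ 18.9 J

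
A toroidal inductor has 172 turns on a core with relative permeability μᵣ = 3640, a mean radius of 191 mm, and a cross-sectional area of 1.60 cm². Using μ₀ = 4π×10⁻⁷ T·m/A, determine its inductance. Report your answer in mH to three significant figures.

For a thin toroid, L = μ₀μᵣN²A/(2πR).
L = (4π×10⁻⁷)(3640)(172)²(1.600×10^-4) / (2π×0.191 m) = 1.804×10^-2 H.

L ≈ 18.0 mH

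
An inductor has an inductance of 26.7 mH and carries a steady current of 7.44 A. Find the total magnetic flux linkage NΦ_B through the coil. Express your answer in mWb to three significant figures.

From L = NΦ_B/I, the flux linkage is NΦ_B = LI.
NΦ_B = (2.670×10^-2 H)(7.44 A) = 0.1986 Wb.

NΦ_B ≈ 199 mWb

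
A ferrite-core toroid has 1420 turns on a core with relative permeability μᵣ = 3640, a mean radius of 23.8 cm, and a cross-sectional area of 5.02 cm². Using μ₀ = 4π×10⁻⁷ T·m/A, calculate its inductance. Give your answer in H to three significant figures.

L ≈ 3.10 H

For a thin toroid, L = μ₀μᵣN²A/(2πR).
L = (4π×10⁻⁷)(3640)(1420)²(5.020×10^-4) / (2π×0.238 m) = 3.096 H.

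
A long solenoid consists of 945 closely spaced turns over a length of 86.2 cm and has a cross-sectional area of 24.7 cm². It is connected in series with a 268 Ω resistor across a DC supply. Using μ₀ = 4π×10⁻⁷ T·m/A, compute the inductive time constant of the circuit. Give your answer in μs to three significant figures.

τ ≈ 12.0 μs

A = 24.7 cm² = 2.470×10^-3 m².
L = μ₀N²A/ℓ = (4π×10⁻⁷)(945)²(2.470×10^-3)/(0.862) = 3.216×10^-3 H.
τ = L/R = (3.216×10^-3)/(268) = 1.200×10^-5 s.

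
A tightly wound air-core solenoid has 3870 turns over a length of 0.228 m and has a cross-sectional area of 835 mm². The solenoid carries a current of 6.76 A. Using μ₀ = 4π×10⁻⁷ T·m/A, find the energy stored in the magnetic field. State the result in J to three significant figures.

U ≈ 1.57 J

A = 835 mm² = 8.350×10^-4 m².
L = μ₀N²A/ℓ = (4π×10⁻⁷)(3870)²(8.350×10^-4)/(0.228) = 6.893×10^-2 H.
U = ½LI² = ½(6.893×10^-2)(6.76)² = 1.5749 J.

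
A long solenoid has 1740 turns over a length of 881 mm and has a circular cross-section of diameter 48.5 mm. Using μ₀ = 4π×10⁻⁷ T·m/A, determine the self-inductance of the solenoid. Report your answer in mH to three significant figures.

L ≈ 7.98 mH

A = π(d/2)² = π(2.425×10^-2 m)² = 1.847×10^-3 m².
For a long solenoid, L = μ₀N²A/ℓ.
L = (4π×10⁻⁷)(1740)²(1.847×10^-3)/(0.881 m) = 7.978×10^-3 H.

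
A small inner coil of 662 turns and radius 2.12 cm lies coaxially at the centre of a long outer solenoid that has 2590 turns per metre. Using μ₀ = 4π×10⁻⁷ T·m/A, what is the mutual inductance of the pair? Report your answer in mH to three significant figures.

M ≈ 3.04 mH

The outer solenoid produces a uniform field B₁ = μ₀n₁I₁ across the inner coil,
so the flux linkage is N₂Φ = N₂B₁A₂ = μ₀n₁N₂A₂·I₁, giving M = μ₀n₁N₂A₂.
A₂ = πr² = π(2.120×10^-2 m)² = 1.412×10^-3 m².
M = (4π×10⁻⁷)(2590)(662)(1.412×10^-3) = 3.042×10^-3 H.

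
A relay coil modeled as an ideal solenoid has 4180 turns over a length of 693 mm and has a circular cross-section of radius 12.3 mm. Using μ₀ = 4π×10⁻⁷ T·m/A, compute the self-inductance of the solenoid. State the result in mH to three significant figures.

L ≈ 15.1 mH

A = πr² = π(1.230×10^-2 m)² = 4.753×10^-4 m².
For a long solenoid, L = μ₀N²A/ℓ.
L = (4π×10⁻⁷)(4180)²(4.753×10^-4)/(0.693 m) = 1.506×10^-2 H.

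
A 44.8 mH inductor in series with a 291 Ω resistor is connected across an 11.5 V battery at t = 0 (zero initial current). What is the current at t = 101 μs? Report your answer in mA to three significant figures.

τ = L/R = 4.480×10^-2/291 = 1.540×10^-4 s; final current I_∞ = ε/R = 11.5/291 = 3.952×10^-2 A.
I(t) = I_∞(1 − e^(−t/τ)) with t/τ = 0.656.
I = (3.952×10^-2)(1 − e^(−0.656)) = 1.901×10^-2 A.

I ≈ 19.0 mA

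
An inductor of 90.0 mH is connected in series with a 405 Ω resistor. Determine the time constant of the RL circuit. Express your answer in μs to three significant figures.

τ = L/R = (9.000×10^-2 H)/(405 Ω) = 2.222×10^-4 s.

τ ≈ 222 μs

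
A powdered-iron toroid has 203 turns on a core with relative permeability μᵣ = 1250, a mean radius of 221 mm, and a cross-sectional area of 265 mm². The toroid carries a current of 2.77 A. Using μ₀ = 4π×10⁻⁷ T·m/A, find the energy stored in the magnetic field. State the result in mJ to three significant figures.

U ≈ 47.4 mJ

L = μ₀μᵣN²A/(2πR) = (4π×10⁻⁷)(1250)(203)²(2.650×10^-4)/(2π×0.221) = 1.235×10^-2 H.
U = ½LI² = ½(1.235×10^-2)(2.77)² = 4.739×10^-2 J.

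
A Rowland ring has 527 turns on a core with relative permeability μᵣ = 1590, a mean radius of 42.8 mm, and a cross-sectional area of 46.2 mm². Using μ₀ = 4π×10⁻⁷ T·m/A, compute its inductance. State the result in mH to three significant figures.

For a thin toroid, L = μ₀μᵣN²A/(2πR).
L = (4π×10⁻⁷)(1590)(527)²(4.620×10^-5) / (2π×4.280×10^-2 m) = 9.533×10^-2 H.

L ≈ 95.3 mH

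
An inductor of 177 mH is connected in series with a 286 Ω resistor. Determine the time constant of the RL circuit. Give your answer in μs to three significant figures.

τ = L/R = (0.177 H)/(286 Ω) = 6.189×10^-4 s.

τ ≈ 619 μs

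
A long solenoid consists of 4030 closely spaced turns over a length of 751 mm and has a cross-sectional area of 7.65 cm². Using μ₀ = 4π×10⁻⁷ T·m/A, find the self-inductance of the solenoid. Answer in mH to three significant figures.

L ≈ 20.8 mH

A = 7.65 cm² = 7.650×10^-4 m².
For a long solenoid, L = μ₀N²A/ℓ.
L = (4π×10⁻⁷)(4030)²(7.650×10^-4)/(0.751 m) = 2.079×10^-2 H.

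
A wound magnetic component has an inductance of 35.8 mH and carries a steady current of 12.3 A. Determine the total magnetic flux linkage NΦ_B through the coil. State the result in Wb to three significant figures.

From L = NΦ_B/I, the flux linkage is NΦ_B = LI.
NΦ_B = (3.580×10^-2 H)(12.3 A) = 0.4403 Wb.

NΦ_B ≈ 0.440 Wb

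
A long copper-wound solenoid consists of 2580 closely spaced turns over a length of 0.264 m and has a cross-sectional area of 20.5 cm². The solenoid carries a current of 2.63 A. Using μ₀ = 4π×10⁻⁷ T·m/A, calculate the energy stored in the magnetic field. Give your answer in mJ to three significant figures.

A = 20.5 cm² = 2.050×10^-3 m².
L = μ₀N²A/ℓ = (4π×10⁻⁷)(2580)²(2.050×10^-3)/(0.264) = 6.495×10^-2 H.
U = ½LI² = ½(6.495×10^-2)(2.63)² = 0.2246 J.

U ≈ 225 mJ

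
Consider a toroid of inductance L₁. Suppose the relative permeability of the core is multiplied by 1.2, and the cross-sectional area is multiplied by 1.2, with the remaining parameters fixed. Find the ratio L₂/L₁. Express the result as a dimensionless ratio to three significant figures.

L₂/L₁ = 1.44

For a toroid, L ∝ μᵣN²A/R.
L₂/L₁ = (1.2) × (1.2) = 1.44.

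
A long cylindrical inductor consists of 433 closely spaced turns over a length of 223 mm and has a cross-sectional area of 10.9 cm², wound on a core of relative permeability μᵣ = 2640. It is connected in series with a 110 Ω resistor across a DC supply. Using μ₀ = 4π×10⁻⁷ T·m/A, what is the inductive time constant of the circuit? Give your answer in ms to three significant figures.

τ ≈ 27.6 ms

A = 10.9 cm² = 1.090×10^-3 m².
L = μ₀μᵣN²A/ℓ = (4π×10⁻⁷)(2640)(433)²(1.090×10^-3)/(0.223) = 3.04 H.
τ = L/R = (3.04)/(110) = 2.764×10^-2 s.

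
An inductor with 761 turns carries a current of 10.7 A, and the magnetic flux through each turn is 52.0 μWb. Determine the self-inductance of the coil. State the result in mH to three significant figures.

L ≈ 3.70 mH

Self-inductance is defined by L = NΦ_B/I (flux linkage over current).
L = (761)(5.200×10^-5 Wb)/(10.7 A) = 3.698×10^-3 H.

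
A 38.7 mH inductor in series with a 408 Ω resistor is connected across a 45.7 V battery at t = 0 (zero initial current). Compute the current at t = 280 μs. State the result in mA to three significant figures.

I ≈ 106 mA

τ = L/R = 3.870×10^-2/408 = 9.485×10^-5 s; final current I_∞ = ε/R = 45.7/408 = 0.112 A.
I(t) = I_∞(1 − e^(−t/τ)) with t/τ = 2.952.
I = (0.112)(1 − e^(−2.952)) = 0.1062 A.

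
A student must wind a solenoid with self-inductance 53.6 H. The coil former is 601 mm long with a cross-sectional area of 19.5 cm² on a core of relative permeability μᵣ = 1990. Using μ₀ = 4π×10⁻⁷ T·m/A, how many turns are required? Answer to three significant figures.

N ≈ 2570 turns

A = 19.5 cm² = 1.950×10^-3 m².
From L = μ₀μᵣN²A/ℓ, N = √(Lℓ / (μ₀μᵣA)).
N = √[(53.6)(0.601) / ((4π×10⁻⁷)(1990)×1.950×10^-3)] = √(6.606×10^6) ≈ 2570.2.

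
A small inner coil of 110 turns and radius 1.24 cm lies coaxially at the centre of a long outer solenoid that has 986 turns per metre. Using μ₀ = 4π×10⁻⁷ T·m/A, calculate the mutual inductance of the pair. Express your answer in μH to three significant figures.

M ≈ 65.8 μH

The outer solenoid produces a uniform field B₁ = μ₀n₁I₁ across the inner coil,
so the flux linkage is N₂Φ = N₂B₁A₂ = μ₀n₁N₂A₂·I₁, giving M = μ₀n₁N₂A₂.
A₂ = πr² = π(1.240×10^-2 m)² = 4.831×10^-4 m².
M = (4π×10⁻⁷)(986)(110)(4.831×10^-4) = 6.584×10^-5 H.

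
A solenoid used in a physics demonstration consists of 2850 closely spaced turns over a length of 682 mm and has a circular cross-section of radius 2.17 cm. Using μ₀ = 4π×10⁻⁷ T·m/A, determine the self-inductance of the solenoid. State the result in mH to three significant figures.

L ≈ 22.1 mH

A = πr² = π(2.170×10^-2 m)² = 1.479×10^-3 m².
For a long solenoid, L = μ₀N²A/ℓ.
L = (4π×10⁻⁷)(2850)²(1.479×10^-3)/(0.682 m) = 2.214×10^-2 H.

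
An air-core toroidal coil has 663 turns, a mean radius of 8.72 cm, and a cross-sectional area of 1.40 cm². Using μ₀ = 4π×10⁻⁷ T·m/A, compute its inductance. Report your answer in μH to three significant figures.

For a thin toroid, L = μ₀N²A/(2πR).
L = (4π×10⁻⁷)(663)²(1.400×10^-4) / (2π×8.720×10^-2 m) = 1.411×10^-4 H.

L ≈ 141 μH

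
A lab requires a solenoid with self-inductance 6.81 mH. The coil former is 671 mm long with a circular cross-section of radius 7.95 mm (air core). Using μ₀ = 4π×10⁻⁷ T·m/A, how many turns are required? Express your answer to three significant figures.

N ≈ 4280 turns

A = πr² = π(7.950×10^-3 m)² = 1.986×10^-4 m².
From L = μ₀N²A/ℓ, N = √(Lℓ / (μ₀A)).
N = √[(6.810×10^-3)(0.671) / ((4π×10⁻⁷)×1.986×10^-4)] = √(1.831×10^7) ≈ 4279.4.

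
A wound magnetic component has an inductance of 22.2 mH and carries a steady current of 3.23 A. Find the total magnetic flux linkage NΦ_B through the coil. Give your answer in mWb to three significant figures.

From L = NΦ_B/I, the flux linkage is NΦ_B = LI.
NΦ_B = (2.220×10^-2 H)(3.23 A) = 7.171×10^-2 Wb.

NΦ_B ≈ 71.7 mWb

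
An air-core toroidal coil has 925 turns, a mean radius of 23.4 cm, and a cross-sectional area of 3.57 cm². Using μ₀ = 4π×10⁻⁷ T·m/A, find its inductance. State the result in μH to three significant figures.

L ≈ 261 μH

For a thin toroid, L = μ₀N²A/(2πR).
L = (4π×10⁻⁷)(925)²(3.570×10^-4) / (2π×0.234 m) = 2.611×10^-4 H.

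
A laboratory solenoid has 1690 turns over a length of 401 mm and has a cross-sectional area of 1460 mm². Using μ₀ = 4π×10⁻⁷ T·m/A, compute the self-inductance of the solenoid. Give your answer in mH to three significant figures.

L ≈ 13.1 mH

A = 1460 mm² = 1.460×10^-3 m².
For a long solenoid, L = μ₀N²A/ℓ.
L = (4π×10⁻⁷)(1690)²(1.460×10^-3)/(0.401 m) = 1.307×10^-2 H.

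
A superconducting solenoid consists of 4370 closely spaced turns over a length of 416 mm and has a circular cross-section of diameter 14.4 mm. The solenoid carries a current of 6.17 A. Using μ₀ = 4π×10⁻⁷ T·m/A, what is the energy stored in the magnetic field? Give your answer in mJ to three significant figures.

A = π(d/2)² = π(7.200×10^-3 m)² = 1.629×10^-4 m².
L = μ₀N²A/ℓ = (4π×10⁻⁷)(4370)²(1.629×10^-4)/(0.416) = 9.3949×10^-3 H.
U = ½LI² = ½(9.3949×10^-3)(6.17)² = 0.1788 J.

U ≈ 179 mJ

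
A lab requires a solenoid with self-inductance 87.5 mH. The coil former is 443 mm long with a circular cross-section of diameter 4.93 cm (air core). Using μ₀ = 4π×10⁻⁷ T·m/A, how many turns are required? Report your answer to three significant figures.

N ≈ 4020 turns

A = π(d/2)² = π(2.465×10^-2 m)² = 1.909×10^-3 m².
From L = μ₀N²A/ℓ, N = √(Lℓ / (μ₀A)).
N = √[(8.750×10^-2)(0.443) / ((4π×10⁻⁷)×1.909×10^-3)] = √(1.616×10^7) ≈ 4019.8.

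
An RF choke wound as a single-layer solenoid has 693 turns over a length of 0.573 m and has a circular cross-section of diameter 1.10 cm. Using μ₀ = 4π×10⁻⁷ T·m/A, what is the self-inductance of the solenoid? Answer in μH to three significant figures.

A = π(d/2)² = π(5.500×10^-3 m)² = 9.503×10^-5 m².
For a long solenoid, L = μ₀N²A/ℓ.
L = (4π×10⁻⁷)(693)²(9.503×10^-5)/(0.573 m) = 1.001×10^-4 H.

L ≈ 100 μH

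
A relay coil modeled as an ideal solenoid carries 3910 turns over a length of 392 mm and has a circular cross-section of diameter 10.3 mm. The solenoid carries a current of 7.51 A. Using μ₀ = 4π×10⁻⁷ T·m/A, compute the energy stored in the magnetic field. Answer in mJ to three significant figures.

A = π(d/2)² = π(5.150×10^-3 m)² = 8.332×10^-5 m².
L = μ₀N²A/ℓ = (4π×10⁻⁷)(3910)²(8.332×10^-5)/(0.392) = 4.084×10^-3 H.
U = ½LI² = ½(4.084×10^-3)(7.51)² = 0.1152 J.

U ≈ 115 mJ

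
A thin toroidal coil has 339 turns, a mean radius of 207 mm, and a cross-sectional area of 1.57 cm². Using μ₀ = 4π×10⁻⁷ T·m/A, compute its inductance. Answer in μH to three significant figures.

For a thin toroid, L = μ₀N²A/(2πR).
L = (4π×10⁻⁷)(339)²(1.570×10^-4) / (2π×0.207 m) = 1.743×10^-5 H.

L ≈ 17.4 μH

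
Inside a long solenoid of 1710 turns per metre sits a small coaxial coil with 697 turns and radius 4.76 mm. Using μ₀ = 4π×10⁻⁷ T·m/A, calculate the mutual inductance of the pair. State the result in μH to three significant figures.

The outer solenoid produces a uniform field B₁ = μ₀n₁I₁ across the inner coil,
so the flux linkage is N₂Φ = N₂B₁A₂ = μ₀n₁N₂A₂·I₁, giving M = μ₀n₁N₂A₂.
A₂ = πr² = π(4.760×10^-3 m)² = 7.118×10^-5 m².
M = (4π×10⁻⁷)(1710)(697)(7.118×10^-5) = 1.066×10^-4 H.

M ≈ 107 μH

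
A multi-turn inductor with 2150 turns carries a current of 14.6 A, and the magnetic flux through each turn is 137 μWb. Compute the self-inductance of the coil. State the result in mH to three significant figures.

Self-inductance is defined by L = NΦ_B/I (flux linkage over current).
L = (2150)(1.370×10^-4 Wb)/(14.6 A) = 2.017×10^-2 H.

L ≈ 20.2 mH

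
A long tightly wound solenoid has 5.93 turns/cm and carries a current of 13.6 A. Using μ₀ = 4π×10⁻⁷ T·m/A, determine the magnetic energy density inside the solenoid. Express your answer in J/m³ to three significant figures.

B = μ₀nI = (4π×10⁻⁷)(593)(13.6) = 1.013×10^-2 T.
u = B²/(2μ₀) = (1.013×10^-2)²/(2×4π×10⁻⁷) = 40.87 J/m³.

u ≈ 40.9 J/m³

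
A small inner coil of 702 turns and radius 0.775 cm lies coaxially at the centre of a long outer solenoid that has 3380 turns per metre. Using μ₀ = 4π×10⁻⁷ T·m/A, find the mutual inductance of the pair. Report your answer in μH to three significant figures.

The outer solenoid produces a uniform field B₁ = μ₀n₁I₁ across the inner coil,
so the flux linkage is N₂Φ = N₂B₁A₂ = μ₀n₁N₂A₂·I₁, giving M = μ₀n₁N₂A₂.
A₂ = πr² = π(7.750×10^-3 m)² = 1.887×10^-4 m².
M = (4π×10⁻⁷)(3380)(702)(1.887×10^-4) = 5.626×10^-4 H.

M ≈ 563 μH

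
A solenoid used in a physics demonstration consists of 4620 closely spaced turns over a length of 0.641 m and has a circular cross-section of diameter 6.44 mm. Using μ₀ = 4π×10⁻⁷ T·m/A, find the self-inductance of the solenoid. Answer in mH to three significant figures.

A = π(d/2)² = π(3.220×10^-3 m)² = 3.257×10^-5 m².
For a long solenoid, L = μ₀N²A/ℓ.
L = (4π×10⁻⁷)(4620)²(3.257×10^-5)/(0.641 m) = 1.363×10^-3 H.

L ≈ 1.36 mH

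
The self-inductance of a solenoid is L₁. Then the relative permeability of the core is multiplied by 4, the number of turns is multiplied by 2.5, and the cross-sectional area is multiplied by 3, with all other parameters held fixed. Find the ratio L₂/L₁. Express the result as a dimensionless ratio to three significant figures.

For a solenoid, L ∝ μᵣN²A/ℓ.
L₂/L₁ = (4) × (2.5)^2 × (3) = 75.0.

L₂/L₁ = 75.0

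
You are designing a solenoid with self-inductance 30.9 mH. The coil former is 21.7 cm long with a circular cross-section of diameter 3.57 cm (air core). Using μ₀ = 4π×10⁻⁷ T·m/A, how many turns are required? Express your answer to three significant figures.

A = π(d/2)² = π(1.785×10^-2 m)² = 1.001×10^-3 m².
From L = μ₀N²A/ℓ, N = √(Lℓ / (μ₀A)).
N = √[(3.090×10^-2)(0.217) / ((4π×10⁻⁷)×1.001×10^-3)] = √(5.331×10^6) ≈ 2308.8.

N ≈ 2310 turns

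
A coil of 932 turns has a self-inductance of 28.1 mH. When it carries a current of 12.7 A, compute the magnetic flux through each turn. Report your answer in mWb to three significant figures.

From L = NΦ_B/I, the flux per turn is Φ_B = LI/N.
Φ_B = (2.810×10^-2 H)(12.7 A)/932 = 3.829×10^-4 Wb.

Φ_B ≈ 0.383 mWb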